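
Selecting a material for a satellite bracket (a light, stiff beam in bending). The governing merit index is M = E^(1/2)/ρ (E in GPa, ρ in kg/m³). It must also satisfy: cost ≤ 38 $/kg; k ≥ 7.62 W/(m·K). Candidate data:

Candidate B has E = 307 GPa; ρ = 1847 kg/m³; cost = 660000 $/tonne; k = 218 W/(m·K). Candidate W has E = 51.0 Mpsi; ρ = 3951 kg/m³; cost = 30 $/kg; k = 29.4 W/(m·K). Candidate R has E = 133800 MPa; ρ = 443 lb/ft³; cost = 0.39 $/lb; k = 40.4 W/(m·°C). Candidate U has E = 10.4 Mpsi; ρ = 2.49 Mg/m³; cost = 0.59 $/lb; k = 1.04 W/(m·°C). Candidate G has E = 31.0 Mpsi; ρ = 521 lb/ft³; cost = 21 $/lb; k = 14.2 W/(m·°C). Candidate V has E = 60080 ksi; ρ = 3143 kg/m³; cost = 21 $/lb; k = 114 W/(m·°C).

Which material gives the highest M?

Screen on constraints: cost ≤ 38 $/kg; k ≥ 7.62 W/(m·K). Survivors: candidate W, candidate R.
Normalizing units and computing the index:
  candidate W: E = 351.6 GPa, ρ = 3951 kg/m³
  candidate R: E = 133.8 GPa, ρ = 7096 kg/m³
  candidate W: M = 4.75×10⁻³
  candidate R: M = 1.63×10⁻³
The maximum is for candidate W.

candidate W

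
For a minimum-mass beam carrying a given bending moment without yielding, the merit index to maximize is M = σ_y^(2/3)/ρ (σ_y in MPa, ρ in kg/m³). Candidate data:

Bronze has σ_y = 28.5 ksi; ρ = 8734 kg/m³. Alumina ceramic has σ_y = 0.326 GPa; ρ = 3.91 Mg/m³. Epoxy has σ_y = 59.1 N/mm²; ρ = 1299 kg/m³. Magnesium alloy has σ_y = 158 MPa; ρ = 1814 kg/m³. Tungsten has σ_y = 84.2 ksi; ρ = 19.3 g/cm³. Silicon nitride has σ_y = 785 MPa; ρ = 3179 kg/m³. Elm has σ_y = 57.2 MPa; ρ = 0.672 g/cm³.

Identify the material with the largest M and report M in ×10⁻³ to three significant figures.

silicon nitride, M = 26.8×10⁻³

After converting to SI:
  bronze: σ_y = 196.5 MPa, ρ = 8734 kg/m³
  alumina ceramic: σ_y = 326.0 MPa, ρ = 3910 kg/m³
  epoxy: σ_y = 59.10 MPa, ρ = 1299 kg/m³
  magnesium alloy: σ_y = 158.0 MPa, ρ = 1814 kg/m³
  tungsten: σ_y = 580.5 MPa, ρ = 19300 kg/m³
  silicon nitride: σ_y = 785.0 MPa, ρ = 3179 kg/m³
  elm: σ_y = 57.20 MPa, ρ = 672.0 kg/m³
  silicon nitride: M = 26.8×10⁻³
  elm: M = 22.1×10⁻³
  magnesium alloy: M = 16.1×10⁻³
  alumina ceramic: M = 12.1×10⁻³
  epoxy: M = 11.7×10⁻³
  bronze: M = 3.87×10⁻³
  tungsten: M = 3.61×10⁻³
The maximum is for silicon nitride.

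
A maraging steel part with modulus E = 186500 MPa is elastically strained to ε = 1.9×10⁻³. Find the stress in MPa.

354 MPa

E = 186500 MPa = 186.5 GPa.
σ = E·ε = 186500 MPa × 1.9×10⁻³ = 354 MPa.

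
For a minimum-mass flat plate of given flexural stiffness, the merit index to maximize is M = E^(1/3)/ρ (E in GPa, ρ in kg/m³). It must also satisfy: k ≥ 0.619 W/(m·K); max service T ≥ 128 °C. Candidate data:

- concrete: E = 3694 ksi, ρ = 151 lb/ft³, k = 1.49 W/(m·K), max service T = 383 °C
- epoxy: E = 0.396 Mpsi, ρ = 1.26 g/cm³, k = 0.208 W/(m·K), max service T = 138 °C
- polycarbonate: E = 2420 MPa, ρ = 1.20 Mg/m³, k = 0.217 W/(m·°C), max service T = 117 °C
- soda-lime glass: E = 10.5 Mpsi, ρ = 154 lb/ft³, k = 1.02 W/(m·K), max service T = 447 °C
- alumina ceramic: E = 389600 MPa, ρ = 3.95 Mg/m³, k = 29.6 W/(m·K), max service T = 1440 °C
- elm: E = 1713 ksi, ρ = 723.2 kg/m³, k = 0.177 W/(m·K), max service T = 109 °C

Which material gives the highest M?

Screen on constraints: k ≥ 0.619 W/(m·K); max service T ≥ 128 °C. Survivors: concrete, soda-lime glass, alumina ceramic.
In SI units:
  concrete: E = 25.47 GPa, ρ = 2419 kg/m³
  soda-lime glass: E = 72.39 GPa, ρ = 2467 kg/m³
  alumina ceramic: E = 389.6 GPa, ρ = 3950 kg/m³
  alumina ceramic: M = 1.85×10⁻³
  soda-lime glass: M = 1.69×10⁻³
  concrete: M = 1.22×10⁻³
Alumina ceramic ranks first.

alumina ceramic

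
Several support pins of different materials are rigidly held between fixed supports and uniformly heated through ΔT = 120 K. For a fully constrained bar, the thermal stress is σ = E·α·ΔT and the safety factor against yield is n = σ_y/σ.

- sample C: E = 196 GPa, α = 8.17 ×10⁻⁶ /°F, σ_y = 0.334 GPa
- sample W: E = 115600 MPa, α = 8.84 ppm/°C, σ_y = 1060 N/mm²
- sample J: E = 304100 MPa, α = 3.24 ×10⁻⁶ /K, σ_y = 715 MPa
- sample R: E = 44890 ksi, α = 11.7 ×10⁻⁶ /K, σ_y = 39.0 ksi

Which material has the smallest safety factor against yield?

With everything in SI (GPa, ×10⁻⁶/K, MPa):
  sample C: E = 196.0, α = 14.7, σ_y = 334.0 → σ = 346 MPa, n = 0.966
  sample W: E = 115.6, α = 8.84, σ_y = 1060 → σ = 123 MPa, n = 8.64
  sample J: E = 304.1, α = 3.24, σ_y = 715.0 → σ = 118 MPa, n = 6.05
  sample R: E = 309.5, α = 11.7, σ_y = 268.9 → σ = 435 MPa, n = 0.619
The minimum is sample R at n = 0.619.

sample R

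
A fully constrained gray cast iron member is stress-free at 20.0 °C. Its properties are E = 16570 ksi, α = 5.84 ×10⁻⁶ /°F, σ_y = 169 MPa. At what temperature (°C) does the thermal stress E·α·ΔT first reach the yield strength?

161 °C

E = 16570 ksi = 114.2 GPa.
α = 5.84×10⁻⁶/°F × 9/5 = 10.5×10⁻⁶/K.
E·α·ΔT = 169.0 MPa ⇒ ΔT = 169.0 / (114.2×10³ × 10.5×10⁻⁶) = 140.7 K.
T = 20.0 + 140.7 = 160.7 °C.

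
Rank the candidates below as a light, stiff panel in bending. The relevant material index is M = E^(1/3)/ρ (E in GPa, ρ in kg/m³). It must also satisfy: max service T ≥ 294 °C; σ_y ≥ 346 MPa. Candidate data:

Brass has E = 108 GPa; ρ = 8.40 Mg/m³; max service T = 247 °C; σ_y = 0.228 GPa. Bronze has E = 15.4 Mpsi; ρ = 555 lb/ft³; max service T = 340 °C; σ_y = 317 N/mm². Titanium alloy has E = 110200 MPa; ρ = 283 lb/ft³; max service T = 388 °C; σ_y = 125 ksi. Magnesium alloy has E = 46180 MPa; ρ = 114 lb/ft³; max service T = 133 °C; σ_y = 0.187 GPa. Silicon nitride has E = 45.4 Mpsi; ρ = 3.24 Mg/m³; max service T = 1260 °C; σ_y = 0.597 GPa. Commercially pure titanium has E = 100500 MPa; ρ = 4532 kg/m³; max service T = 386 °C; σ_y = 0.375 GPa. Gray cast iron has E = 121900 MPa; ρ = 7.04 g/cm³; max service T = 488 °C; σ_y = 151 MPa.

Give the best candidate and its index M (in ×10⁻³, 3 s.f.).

silicon nitride, M = 2.10×10⁻³

Screen on constraints: max service T ≥ 294 °C; σ_y ≥ 346 MPa. Survivors: titanium alloy, silicon nitride, commercially pure titanium.
In SI units:
  titanium alloy: E = 110.2 GPa, ρ = 4533 kg/m³
  silicon nitride: E = 313.0 GPa, ρ = 3240 kg/m³
  commercially pure titanium: E = 100.5 GPa, ρ = 4532 kg/m³
  silicon nitride: M = 2.10×10⁻³
  titanium alloy: M = 1.06×10⁻³
  commercially pure titanium: M = 1.03×10⁻³
The maximum is for silicon nitride.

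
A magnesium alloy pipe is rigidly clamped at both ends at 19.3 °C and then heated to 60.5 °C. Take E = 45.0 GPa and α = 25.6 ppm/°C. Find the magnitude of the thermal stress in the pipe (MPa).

47.5 MPa

ΔT = 41.20 K. Constrained thermal stress σ = E·α·ΔT = 45.00×10³ MPa × 25.6×10⁻⁶ × 41.20 = 47.5 MPa (compressive).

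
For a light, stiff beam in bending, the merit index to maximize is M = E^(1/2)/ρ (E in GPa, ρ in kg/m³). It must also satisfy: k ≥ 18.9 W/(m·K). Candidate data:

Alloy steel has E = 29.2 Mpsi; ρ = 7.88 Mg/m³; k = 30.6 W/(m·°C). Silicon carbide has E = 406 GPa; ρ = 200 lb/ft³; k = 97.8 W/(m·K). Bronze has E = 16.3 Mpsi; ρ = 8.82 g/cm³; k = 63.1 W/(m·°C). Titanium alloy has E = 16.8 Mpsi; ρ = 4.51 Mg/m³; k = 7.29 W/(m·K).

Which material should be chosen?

silicon carbide

Screen on constraints: k ≥ 18.9 W/(m·K). Survivors: alloy steel, silicon carbide, bronze.
After converting to SI:
  alloy steel: E = 201.3 GPa, ρ = 7880 kg/m³
  silicon carbide: E = 406.0 GPa, ρ = 3204 kg/m³
  bronze: E = 112.4 GPa, ρ = 8820 kg/m³
  silicon carbide: M = 6.29×10⁻³
  alloy steel: M = 1.80×10⁻³
  bronze: M = 1.20×10⁻³
Highest index: silicon carbide.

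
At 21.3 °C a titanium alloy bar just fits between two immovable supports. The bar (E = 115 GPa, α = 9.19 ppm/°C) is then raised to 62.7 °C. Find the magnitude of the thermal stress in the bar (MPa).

ΔT = 41.40 K. Constrained thermal stress σ = E·α·ΔT = 115.0×10³ MPa × 9.19×10⁻⁶ × 41.40 = 43.8 MPa (compressive).

43.8 MPa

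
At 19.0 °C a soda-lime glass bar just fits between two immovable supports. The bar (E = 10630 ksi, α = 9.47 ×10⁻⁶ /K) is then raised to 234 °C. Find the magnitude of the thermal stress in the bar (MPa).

E = 10630 ksi = 73.29 GPa.
ΔT = 215.0 K. Constrained thermal stress σ = E·α·ΔT = 73.29×10³ MPa × 9.47×10⁻⁶ × 215.0 = 149 MPa (compressive).

149 MPa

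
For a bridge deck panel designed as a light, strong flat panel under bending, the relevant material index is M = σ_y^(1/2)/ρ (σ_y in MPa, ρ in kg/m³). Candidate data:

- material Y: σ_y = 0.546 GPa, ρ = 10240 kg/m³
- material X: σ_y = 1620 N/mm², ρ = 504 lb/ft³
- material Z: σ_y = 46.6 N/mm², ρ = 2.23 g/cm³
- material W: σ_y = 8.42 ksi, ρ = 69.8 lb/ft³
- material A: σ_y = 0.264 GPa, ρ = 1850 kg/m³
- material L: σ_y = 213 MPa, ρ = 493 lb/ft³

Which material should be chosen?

Normalizing units and computing the index:
  material Y: σ_y = 546.0 MPa, ρ = 10240 kg/m³
  material X: σ_y = 1620 MPa, ρ = 8073 kg/m³
  material Z: σ_y = 46.60 MPa, ρ = 2230 kg/m³
  material W: σ_y = 58.05 MPa, ρ = 1118 kg/m³
  material A: σ_y = 264.0 MPa, ρ = 1850 kg/m³
  material L: σ_y = 213.0 MPa, ρ = 7897 kg/m³
  material A: M = 8.78×10⁻³
  material W: M = 6.81×10⁻³
  material X: M = 4.99×10⁻³
  material Z: M = 3.06×10⁻³
  material Y: M = 2.28×10⁻³
  material L: M = 1.85×10⁻³
Material A has the largest M.

material A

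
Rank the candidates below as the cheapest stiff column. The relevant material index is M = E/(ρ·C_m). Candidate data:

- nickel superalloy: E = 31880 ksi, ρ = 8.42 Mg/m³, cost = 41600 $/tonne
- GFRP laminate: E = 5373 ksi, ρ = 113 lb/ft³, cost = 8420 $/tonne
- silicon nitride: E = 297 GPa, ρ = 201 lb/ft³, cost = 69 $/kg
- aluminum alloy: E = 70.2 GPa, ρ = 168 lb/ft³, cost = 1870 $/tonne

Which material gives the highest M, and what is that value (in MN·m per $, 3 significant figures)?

aluminum alloy, M = 13.9 MN·m per $

Normalizing units and computing the index:
  nickel superalloy: E = 219.8 GPa, ρ = 8420 kg/m³, cost = 41.60 $/kg
  GFRP laminate: E = 37.05 GPa, ρ = 1810 kg/m³, cost = 8.420 $/kg
  silicon nitride: E = 297.0 GPa, ρ = 3220 kg/m³, cost = 69.00 $/kg
  aluminum alloy: E = 70.20 GPa, ρ = 2691 kg/m³, cost = 1.870 $/kg
  aluminum alloy: M = 13.9 MN·m per $
  GFRP laminate: M = 2.43 MN·m per $
  silicon nitride: M = 1.34 MN·m per $
  nickel superalloy: M = 0.628 MN·m per $
The maximum is for aluminum alloy.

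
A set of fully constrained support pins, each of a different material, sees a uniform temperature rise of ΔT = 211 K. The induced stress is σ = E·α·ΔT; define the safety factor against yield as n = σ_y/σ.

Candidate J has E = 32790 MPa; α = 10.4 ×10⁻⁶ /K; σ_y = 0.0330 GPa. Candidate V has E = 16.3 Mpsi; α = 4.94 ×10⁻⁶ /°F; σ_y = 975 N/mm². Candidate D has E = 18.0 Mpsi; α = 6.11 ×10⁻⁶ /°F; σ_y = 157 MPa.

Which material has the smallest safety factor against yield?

In consistent units (E in GPa, α in ×10⁻⁶/K, σ_y in MPa):
  candidate J: E = 32.79, α = 10.4, σ_y = 33.00 → σ = 72.0 MPa, n = 0.459
  candidate V: E = 112.4, α = 8.89, σ_y = 975.0 → σ = 211 MPa, n = 4.62
  candidate D: E = 124.1, α = 11.0, σ_y = 157.0 → σ = 288 MPa, n = 0.545
Candidate J has the lowest safety factor, n = 0.459.

candidate J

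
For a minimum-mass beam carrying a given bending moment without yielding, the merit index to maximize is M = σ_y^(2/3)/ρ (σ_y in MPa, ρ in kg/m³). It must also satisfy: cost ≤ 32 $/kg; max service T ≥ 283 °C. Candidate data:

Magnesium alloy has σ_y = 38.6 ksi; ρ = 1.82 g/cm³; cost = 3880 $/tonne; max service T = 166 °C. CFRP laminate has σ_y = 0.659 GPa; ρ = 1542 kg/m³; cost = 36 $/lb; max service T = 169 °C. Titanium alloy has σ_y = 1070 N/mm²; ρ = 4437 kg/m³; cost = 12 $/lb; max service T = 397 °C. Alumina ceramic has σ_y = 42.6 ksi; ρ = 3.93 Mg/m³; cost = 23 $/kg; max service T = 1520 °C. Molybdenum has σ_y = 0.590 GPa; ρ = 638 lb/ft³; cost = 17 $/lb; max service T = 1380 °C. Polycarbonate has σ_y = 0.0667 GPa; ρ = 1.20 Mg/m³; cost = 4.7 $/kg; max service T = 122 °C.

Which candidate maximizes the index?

titanium alloy

Screen on constraints: cost ≤ 32 $/kg; max service T ≥ 283 °C. Survivors: titanium alloy, alumina ceramic.
Putting every candidate on a common basis:
  titanium alloy: σ_y = 1070 MPa, ρ = 4437 kg/m³
  alumina ceramic: σ_y = 293.7 MPa, ρ = 3930 kg/m³
  titanium alloy: M = 23.6×10⁻³
  alumina ceramic: M = 11.2×10⁻³
Highest index: titanium alloy.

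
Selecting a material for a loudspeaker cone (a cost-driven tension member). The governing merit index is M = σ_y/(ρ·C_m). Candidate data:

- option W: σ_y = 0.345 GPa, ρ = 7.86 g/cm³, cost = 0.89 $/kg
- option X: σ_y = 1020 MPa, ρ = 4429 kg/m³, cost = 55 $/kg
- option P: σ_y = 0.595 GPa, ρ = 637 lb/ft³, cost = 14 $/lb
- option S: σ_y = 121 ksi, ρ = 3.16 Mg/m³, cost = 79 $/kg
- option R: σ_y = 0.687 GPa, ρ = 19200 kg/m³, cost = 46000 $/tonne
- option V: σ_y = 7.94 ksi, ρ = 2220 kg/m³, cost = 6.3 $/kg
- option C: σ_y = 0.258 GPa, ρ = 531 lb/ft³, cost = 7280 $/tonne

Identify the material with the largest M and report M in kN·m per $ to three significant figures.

Normalizing units and computing the index:
  option W: σ_y = 345.0 MPa, ρ = 7860 kg/m³, cost = 0.8900 $/kg
  option X: σ_y = 1020 MPa, ρ = 4429 kg/m³, cost = 55.00 $/kg
  option P: σ_y = 595.0 MPa, ρ = 10200 kg/m³, cost = 30.86 $/kg
  option S: σ_y = 834.3 MPa, ρ = 3160 kg/m³, cost = 79.00 $/kg
  option R: σ_y = 687.0 MPa, ρ = 19200 kg/m³, cost = 46.00 $/kg
  option V: σ_y = 54.74 MPa, ρ = 2220 kg/m³, cost = 6.300 $/kg
  option C: σ_y = 258.0 MPa, ρ = 8506 kg/m³, cost = 7.280 $/kg
  option W: M = 49.3 kN·m per $
  option X: M = 4.19 kN·m per $
  option C: M = 4.17 kN·m per $
  option V: M = 3.91 kN·m per $
  option S: M = 3.34 kN·m per $
  option P: M = 1.89 kN·m per $
  option R: M = 0.778 kN·m per $
Option W ranks first.

option W, M = 49.3 kN·m per $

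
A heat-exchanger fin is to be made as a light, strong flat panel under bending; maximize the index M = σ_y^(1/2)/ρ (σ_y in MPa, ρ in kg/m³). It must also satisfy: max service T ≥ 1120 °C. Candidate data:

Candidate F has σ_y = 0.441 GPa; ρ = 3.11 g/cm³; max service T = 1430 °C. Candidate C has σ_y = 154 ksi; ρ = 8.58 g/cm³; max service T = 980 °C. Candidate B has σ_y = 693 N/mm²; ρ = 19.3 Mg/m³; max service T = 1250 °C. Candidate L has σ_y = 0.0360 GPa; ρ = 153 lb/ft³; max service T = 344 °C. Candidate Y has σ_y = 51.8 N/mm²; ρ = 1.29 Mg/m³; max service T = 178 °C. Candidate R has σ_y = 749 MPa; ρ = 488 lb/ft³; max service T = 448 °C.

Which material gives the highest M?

candidate F

Screen on constraints: max service T ≥ 1120 °C. Survivors: candidate F, candidate B.
Putting every candidate on a common basis:
  candidate F: σ_y = 441.0 MPa, ρ = 3110 kg/m³
  candidate B: σ_y = 693.0 MPa, ρ = 19300 kg/m³
  candidate F: M = 6.75×10⁻³
  candidate B: M = 1.36×10⁻³
The maximum is for candidate F.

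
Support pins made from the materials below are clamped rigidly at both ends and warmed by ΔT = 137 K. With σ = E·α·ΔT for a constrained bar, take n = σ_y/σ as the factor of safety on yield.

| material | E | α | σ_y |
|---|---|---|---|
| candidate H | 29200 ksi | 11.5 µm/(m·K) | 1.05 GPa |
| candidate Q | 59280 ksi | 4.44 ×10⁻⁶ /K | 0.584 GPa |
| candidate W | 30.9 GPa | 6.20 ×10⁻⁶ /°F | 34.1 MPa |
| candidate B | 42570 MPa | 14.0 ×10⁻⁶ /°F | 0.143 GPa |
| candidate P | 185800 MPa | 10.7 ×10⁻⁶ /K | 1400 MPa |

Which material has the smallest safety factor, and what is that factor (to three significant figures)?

With everything in SI (GPa, ×10⁻⁶/K, MPa):
  candidate H: E = 201.3, α = 11.5, σ_y = 1050 → σ = 317 MPa, n = 3.31
  candidate Q: E = 408.7, α = 4.44, σ_y = 584.0 → σ = 249 MPa, n = 2.35
  candidate W: E = 30.90, α = 11.2, σ_y = 34.10 → σ = 47.2 MPa, n = 0.722
  candidate B: E = 42.57, α = 25.2, σ_y = 143.0 → σ = 147 MPa, n = 0.973
  candidate P: E = 185.8, α = 10.7, σ_y = 1400 → σ = 272 MPa, n = 5.14
Smallest n: candidate W with n = 0.722.

candidate W, n = 0.722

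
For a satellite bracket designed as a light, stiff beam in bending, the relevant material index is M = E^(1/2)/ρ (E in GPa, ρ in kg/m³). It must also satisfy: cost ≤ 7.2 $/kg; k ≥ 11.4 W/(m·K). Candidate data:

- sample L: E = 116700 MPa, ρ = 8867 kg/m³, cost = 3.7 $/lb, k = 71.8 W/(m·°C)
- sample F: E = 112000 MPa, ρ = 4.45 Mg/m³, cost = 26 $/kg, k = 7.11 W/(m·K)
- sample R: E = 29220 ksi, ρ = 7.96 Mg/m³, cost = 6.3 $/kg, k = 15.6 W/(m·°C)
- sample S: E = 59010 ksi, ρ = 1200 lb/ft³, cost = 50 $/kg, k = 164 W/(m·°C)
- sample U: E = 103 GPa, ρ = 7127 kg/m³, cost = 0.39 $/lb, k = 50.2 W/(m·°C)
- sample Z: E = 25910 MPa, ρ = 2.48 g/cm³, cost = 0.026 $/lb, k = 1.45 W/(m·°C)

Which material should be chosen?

sample R

Screen on constraints: cost ≤ 7.2 $/kg; k ≥ 11.4 W/(m·K). Survivors: sample R, sample U.
After converting to SI:
  sample R: E = 201.5 GPa, ρ = 7960 kg/m³
  sample U: E = 103.0 GPa, ρ = 7127 kg/m³
  sample R: M = 1.78×10⁻³
  sample U: M = 1.42×10⁻³
Sample R has the largest M.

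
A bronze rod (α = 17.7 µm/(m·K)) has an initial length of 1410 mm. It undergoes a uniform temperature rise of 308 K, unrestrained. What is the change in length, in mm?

7.69 mm

ΔL = α·L₀·ΔT = 17.7×10⁻⁶ × 1410 mm × 308.0 K = 7.69 mm.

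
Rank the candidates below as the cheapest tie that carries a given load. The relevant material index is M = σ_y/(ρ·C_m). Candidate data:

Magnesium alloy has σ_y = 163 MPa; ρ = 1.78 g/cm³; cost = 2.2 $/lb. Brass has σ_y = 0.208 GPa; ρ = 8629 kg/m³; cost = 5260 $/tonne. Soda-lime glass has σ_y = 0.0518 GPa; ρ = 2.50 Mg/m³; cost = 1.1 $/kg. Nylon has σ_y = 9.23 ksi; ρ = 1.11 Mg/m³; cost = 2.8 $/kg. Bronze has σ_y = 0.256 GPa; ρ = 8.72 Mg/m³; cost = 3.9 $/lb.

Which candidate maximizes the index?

After converting to SI:
  magnesium alloy: σ_y = 163.0 MPa, ρ = 1780 kg/m³, cost = 4.850 $/kg
  brass: σ_y = 208.0 MPa, ρ = 8629 kg/m³, cost = 5.260 $/kg
  soda-lime glass: σ_y = 51.80 MPa, ρ = 2500 kg/m³, cost = 1.100 $/kg
  nylon: σ_y = 63.64 MPa, ρ = 1110 kg/m³, cost = 2.800 $/kg
  bronze: σ_y = 256.0 MPa, ρ = 8720 kg/m³, cost = 8.598 $/kg
  nylon: M = 20.5 kN·m per $
  magnesium alloy: M = 18.9 kN·m per $
  soda-lime glass: M = 18.8 kN·m per $
  brass: M = 4.58 kN·m per $
  bronze: M = 3.41 kN·m per $
The maximum is for nylon.

nylon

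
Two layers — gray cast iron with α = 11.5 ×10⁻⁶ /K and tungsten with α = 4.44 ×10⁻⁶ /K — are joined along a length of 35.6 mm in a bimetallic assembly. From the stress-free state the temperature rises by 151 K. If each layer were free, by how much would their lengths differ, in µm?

Δα = |11.5 − 4.44|×10⁻⁶/K = 7.06×10⁻⁶/K.
ΔL_mismatch = Δα·L·ΔT = 7.06×10⁻⁶ × 35.6 mm × 151.0 K = 38.0 µm.

38.0 µm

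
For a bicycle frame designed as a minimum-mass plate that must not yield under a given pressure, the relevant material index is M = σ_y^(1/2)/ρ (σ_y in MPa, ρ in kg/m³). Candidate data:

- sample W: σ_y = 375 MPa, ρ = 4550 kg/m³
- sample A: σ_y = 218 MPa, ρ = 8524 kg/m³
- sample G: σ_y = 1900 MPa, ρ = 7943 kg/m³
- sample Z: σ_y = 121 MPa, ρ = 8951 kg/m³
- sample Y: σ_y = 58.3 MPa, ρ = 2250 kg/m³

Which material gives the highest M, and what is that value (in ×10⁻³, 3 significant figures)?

Computing M directly (units already consistent):
  sample G: M = 5.49×10⁻³
  sample W: M = 4.26×10⁻³
  sample Y: M = 3.39×10⁻³
  sample A: M = 1.73×10⁻³
  sample Z: M = 1.23×10⁻³
Sample G ranks first.

sample G, M = 5.49×10⁻³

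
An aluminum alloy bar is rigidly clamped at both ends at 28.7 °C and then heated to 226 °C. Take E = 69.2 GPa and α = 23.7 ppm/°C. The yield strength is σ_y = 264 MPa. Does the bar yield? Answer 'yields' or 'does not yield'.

yields

ΔT = 197.3 K. Constrained thermal stress σ = E·α·ΔT = 69.20×10³ MPa × 23.7×10⁻⁶ × 197.3 = 324 MPa (compressive).
Compare to σ_y = 264 MPa: σ ≥ σ_y, so it yields.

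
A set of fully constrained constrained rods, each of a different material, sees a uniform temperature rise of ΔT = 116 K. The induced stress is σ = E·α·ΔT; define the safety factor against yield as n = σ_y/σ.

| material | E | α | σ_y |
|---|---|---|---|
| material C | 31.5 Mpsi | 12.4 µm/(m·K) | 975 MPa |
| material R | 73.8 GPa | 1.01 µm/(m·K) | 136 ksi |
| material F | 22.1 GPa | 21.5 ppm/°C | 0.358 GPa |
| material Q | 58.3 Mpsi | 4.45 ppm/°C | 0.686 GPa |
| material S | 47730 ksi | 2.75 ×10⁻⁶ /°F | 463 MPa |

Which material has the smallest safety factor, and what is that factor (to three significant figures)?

material S, n = 2.45

With everything in SI (GPa, ×10⁻⁶/K, MPa):
  material C: E = 217.2, α = 12.4, σ_y = 975.0 → σ = 312 MPa, n = 3.12
  material R: E = 73.80, α = 1.01, σ_y = 937.7 → σ = 8.65 MPa, n = 108
  material F: E = 22.10, α = 21.5, σ_y = 358.0 → σ = 55.1 MPa, n = 6.50
  material Q: E = 402.0, α = 4.45, σ_y = 686.0 → σ = 207 MPa, n = 3.31
  material S: E = 329.1, α = 4.95, σ_y = 463.0 → σ = 189 MPa, n = 2.45
Smallest n: material S with n = 2.45.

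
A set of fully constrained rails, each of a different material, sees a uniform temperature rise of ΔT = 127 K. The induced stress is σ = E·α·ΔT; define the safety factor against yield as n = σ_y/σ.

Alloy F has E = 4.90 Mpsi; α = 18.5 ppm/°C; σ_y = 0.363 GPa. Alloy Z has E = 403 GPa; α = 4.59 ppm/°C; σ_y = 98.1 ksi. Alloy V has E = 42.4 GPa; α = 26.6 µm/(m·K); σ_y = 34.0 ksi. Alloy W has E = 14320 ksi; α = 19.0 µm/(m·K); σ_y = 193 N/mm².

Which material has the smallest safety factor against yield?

alloy W

In consistent units (E in GPa, α in ×10⁻⁶/K, σ_y in MPa):
  alloy F: E = 33.78, α = 18.5, σ_y = 363.0 → σ = 79.4 MPa, n = 4.57
  alloy Z: E = 403.0, α = 4.59, σ_y = 676.4 → σ = 235 MPa, n = 2.88
  alloy V: E = 42.40, α = 26.6, σ_y = 234.4 → σ = 143 MPa, n = 1.64
  alloy W: E = 98.73, α = 19.0, σ_y = 193.0 → σ = 238 MPa, n = 0.810
Smallest n: alloy W with n = 0.810.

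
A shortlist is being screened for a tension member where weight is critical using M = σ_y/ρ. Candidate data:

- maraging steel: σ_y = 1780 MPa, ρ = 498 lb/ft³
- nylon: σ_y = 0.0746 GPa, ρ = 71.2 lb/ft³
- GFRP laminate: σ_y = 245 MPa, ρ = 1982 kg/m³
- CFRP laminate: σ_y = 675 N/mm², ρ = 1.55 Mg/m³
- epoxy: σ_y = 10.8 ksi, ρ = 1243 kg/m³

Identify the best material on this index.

CFRP laminate

In SI units:
  maraging steel: σ_y = 1780 MPa, ρ = 7977 kg/m³
  nylon: σ_y = 74.60 MPa, ρ = 1141 kg/m³
  GFRP laminate: σ_y = 245.0 MPa, ρ = 1982 kg/m³
  CFRP laminate: σ_y = 675.0 MPa, ρ = 1550 kg/m³
  epoxy: σ_y = 74.46 MPa, ρ = 1243 kg/m³
  CFRP laminate: M = 435 kN·m/kg
  maraging steel: M = 223 kN·m/kg
  GFRP laminate: M = 124 kN·m/kg
  nylon: M = 65.4 kN·m/kg
  epoxy: M = 59.9 kN·m/kg
Highest index: CFRP laminate.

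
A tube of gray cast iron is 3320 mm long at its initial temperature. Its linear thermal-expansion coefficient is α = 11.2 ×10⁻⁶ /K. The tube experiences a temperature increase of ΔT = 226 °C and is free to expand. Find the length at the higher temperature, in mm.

ΔL = α·L₀·ΔT = 11.2×10⁻⁶ × 3320 mm × 226.0 K = 8.40 mm.
L = L₀ + ΔL = 3320 + 8.40 = 3328.4 mm.

3328.4 mm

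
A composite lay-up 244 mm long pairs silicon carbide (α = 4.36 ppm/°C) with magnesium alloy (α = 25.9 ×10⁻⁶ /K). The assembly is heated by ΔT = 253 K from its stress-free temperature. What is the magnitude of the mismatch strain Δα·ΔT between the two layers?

Δα = |4.36 − 25.9|×10⁻⁶/K = 21.5×10⁻⁶/K.
Mismatch strain = Δα·ΔT = 21.5×10⁻⁶ × 253.0 = 5.45×10⁻³.

5.45×10⁻³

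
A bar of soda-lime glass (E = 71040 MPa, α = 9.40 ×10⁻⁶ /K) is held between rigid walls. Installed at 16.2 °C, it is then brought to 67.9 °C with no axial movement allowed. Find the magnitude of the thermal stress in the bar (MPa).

E = 71040 MPa = 71.04 GPa.
ΔT = 51.70 K. Constrained thermal stress σ = E·α·ΔT = 71.04×10³ MPa × 9.40×10⁻⁶ × 51.70 = 34.5 MPa (compressive).

34.5 MPa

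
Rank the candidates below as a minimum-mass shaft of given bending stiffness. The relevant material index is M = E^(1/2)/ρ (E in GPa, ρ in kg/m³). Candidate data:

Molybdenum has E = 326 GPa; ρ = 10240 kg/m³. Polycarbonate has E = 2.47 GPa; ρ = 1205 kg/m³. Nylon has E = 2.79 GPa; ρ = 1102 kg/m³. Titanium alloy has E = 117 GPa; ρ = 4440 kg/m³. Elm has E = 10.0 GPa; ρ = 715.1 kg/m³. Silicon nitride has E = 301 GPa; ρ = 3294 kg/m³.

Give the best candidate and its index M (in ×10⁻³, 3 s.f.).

silicon nitride, M = 5.27×10⁻³

Evaluate M for each candidate:
  silicon nitride: M = 5.27×10⁻³
  elm: M = 4.42×10⁻³
  titanium alloy: M = 2.44×10⁻³
  molybdenum: M = 1.76×10⁻³
  nylon: M = 1.52×10⁻³
  polycarbonate: M = 1.30×10⁻³
Highest index: silicon nitride.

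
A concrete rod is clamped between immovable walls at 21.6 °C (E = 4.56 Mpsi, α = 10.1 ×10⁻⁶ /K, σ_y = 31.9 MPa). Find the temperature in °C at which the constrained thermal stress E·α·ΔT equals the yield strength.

122 °C

E = 4.56 Mpsi = 31.44 GPa.
E·α·ΔT = 31.90 MPa ⇒ ΔT = 31.90 / (31.44×10³ × 10.1×10⁻⁶) = 100.5 K.
T = 21.6 + 100.5 = 122.1 °C.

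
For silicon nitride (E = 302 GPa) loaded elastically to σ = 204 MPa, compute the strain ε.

6.75×10⁻⁴

ε = σ/E = 204 / 302000 = 6.75×10⁻⁴.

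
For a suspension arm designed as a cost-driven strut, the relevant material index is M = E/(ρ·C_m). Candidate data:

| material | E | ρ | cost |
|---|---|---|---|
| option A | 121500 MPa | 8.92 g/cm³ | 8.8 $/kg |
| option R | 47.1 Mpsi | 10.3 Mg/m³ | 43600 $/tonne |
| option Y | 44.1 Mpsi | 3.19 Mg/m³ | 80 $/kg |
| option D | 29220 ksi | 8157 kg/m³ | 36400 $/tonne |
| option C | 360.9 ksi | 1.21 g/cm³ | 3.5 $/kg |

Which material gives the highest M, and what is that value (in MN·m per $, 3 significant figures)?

Convert each candidate to consistent units, then evaluate M:
  option A: E = 121.5 GPa, ρ = 8920 kg/m³, cost = 8.800 $/kg
  option R: E = 324.7 GPa, ρ = 10300 kg/m³, cost = 43.60 $/kg
  option Y: E = 304.1 GPa, ρ = 3190 kg/m³, cost = 80.00 $/kg
  option D: E = 201.5 GPa, ρ = 8157 kg/m³, cost = 36.40 $/kg
  option C: E = 2.488 GPa, ρ = 1210 kg/m³, cost = 3.500 $/kg
  option A: M = 1.55 MN·m per $
  option Y: M = 1.19 MN·m per $
  option R: M = 0.723 MN·m per $
  option D: M = 0.679 MN·m per $
  option C: M = 0.588 MN·m per $
Option A has the largest M.

option A, M = 1.55 MN·m per $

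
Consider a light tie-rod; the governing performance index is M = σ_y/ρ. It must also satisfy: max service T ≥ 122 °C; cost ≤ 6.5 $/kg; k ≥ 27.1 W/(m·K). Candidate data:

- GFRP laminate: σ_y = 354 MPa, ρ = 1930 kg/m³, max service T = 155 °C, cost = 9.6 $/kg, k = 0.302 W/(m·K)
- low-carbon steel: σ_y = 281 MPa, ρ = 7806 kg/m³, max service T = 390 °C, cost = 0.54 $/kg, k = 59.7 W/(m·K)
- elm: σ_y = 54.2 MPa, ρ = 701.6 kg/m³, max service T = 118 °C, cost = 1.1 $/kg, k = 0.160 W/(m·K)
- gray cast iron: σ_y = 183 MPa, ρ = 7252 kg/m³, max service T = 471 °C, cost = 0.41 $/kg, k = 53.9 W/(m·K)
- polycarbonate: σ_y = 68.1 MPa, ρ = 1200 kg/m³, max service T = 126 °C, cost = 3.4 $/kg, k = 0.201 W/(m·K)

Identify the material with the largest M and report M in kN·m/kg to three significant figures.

low-carbon steel, M = 36.0 kN·m/kg

Screen on constraints: max service T ≥ 122 °C; cost ≤ 6.5 $/kg; k ≥ 27.1 W/(m·K). Survivors: low-carbon steel, gray cast iron.
Evaluate M for each candidate:
  low-carbon steel: M = 36.0 kN·m/kg
  gray cast iron: M = 25.2 kN·m/kg
Highest index: low-carbon steel.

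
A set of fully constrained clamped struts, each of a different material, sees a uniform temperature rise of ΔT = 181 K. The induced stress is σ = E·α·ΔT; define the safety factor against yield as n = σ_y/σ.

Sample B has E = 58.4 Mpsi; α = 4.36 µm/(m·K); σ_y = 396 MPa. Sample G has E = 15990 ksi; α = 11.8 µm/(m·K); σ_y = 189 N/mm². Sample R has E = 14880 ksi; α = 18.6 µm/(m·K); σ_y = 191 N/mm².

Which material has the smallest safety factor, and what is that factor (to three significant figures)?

With everything in SI (GPa, ×10⁻⁶/K, MPa):
  sample B: E = 402.7, α = 4.36, σ_y = 396.0 → σ = 318 MPa, n = 1.25
  sample G: E = 110.2, α = 11.8, σ_y = 189.0 → σ = 235 MPa, n = 0.803
  sample R: E = 102.6, α = 18.6, σ_y = 191.0 → σ = 345 MPa, n = 0.553
Sample R has the lowest safety factor, n = 0.553.

sample R, n = 0.553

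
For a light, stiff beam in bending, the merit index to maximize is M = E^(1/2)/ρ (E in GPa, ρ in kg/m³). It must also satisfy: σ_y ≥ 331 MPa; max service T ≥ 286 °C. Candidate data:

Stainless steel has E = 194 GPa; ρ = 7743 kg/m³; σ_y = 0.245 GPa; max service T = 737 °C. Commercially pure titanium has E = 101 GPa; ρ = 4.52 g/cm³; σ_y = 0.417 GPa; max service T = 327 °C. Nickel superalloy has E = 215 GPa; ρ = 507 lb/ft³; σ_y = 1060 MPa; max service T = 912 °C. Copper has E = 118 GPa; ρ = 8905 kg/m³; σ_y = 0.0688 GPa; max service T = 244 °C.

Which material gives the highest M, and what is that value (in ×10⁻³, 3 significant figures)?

Screen on constraints: σ_y ≥ 331 MPa; max service T ≥ 286 °C. Survivors: commercially pure titanium, nickel superalloy.
Convert each candidate to consistent units, then evaluate M:
  commercially pure titanium: E = 101.0 GPa, ρ = 4520 kg/m³
  nickel superalloy: E = 215.0 GPa, ρ = 8121 kg/m³
  commercially pure titanium: M = 2.22×10⁻³
  nickel superalloy: M = 1.81×10⁻³
Highest index: commercially pure titanium.

commercially pure titanium, M = 2.22×10⁻³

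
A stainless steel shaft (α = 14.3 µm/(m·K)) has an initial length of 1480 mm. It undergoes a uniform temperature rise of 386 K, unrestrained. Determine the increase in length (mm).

8.17 mm

ΔL = α·L₀·ΔT = 14.3×10⁻⁶ × 1480 mm × 386.0 K = 8.17 mm.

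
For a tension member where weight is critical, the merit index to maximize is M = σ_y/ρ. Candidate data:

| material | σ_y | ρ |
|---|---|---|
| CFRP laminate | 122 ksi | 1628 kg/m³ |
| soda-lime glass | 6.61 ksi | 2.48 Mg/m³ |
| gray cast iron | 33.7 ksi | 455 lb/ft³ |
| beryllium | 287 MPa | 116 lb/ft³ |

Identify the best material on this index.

CFRP laminate

Convert each candidate to consistent units, then evaluate M:
  CFRP laminate: σ_y = 841.2 MPa, ρ = 1628 kg/m³
  soda-lime glass: σ_y = 45.57 MPa, ρ = 2480 kg/m³
  gray cast iron: σ_y = 232.4 MPa, ρ = 7288 kg/m³
  beryllium: σ_y = 287.0 MPa, ρ = 1858 kg/m³
  CFRP laminate: M = 517 kN·m/kg
  beryllium: M = 154 kN·m/kg
  gray cast iron: M = 31.9 kN·m/kg
  soda-lime glass: M = 18.4 kN·m/kg
CFRP laminate has the largest M.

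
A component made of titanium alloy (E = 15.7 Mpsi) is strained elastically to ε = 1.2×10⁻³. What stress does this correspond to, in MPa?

130 MPa

E = 15.7 Mpsi = 108.2 GPa.
σ = E·ε = 108200 MPa × 1.2×10⁻³ = 130 MPa.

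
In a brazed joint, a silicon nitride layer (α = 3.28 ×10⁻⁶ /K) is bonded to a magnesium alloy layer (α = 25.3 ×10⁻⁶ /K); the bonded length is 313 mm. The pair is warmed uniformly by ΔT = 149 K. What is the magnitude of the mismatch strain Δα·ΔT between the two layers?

3.28×10⁻³

Δα = |3.28 − 25.3|×10⁻⁶/K = 22.0×10⁻⁶/K.
Mismatch strain = Δα·ΔT = 22.0×10⁻⁶ × 149.0 = 3.28×10⁻³.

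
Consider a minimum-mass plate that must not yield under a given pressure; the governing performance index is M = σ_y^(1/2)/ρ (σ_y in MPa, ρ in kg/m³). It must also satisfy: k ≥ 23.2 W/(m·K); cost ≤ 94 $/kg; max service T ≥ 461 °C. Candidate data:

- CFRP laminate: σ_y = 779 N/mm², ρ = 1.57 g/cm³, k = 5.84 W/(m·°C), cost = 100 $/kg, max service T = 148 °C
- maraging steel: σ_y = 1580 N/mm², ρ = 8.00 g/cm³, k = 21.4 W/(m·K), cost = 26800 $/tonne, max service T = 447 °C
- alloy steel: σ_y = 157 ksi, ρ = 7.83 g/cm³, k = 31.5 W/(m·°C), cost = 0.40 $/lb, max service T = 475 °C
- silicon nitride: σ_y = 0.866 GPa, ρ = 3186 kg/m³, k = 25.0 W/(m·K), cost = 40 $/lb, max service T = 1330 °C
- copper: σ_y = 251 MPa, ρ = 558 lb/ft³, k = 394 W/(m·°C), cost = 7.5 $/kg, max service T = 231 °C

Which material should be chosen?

silicon nitride

Screen on constraints: k ≥ 23.2 W/(m·K); cost ≤ 94 $/kg; max service T ≥ 461 °C. Survivors: alloy steel, silicon nitride.
Normalizing units and computing the index:
  alloy steel: σ_y = 1082 MPa, ρ = 7830 kg/m³
  silicon nitride: σ_y = 866.0 MPa, ρ = 3186 kg/m³
  silicon nitride: M = 9.24×10⁻³
  alloy steel: M = 4.20×10⁻³
Highest index: silicon nitride.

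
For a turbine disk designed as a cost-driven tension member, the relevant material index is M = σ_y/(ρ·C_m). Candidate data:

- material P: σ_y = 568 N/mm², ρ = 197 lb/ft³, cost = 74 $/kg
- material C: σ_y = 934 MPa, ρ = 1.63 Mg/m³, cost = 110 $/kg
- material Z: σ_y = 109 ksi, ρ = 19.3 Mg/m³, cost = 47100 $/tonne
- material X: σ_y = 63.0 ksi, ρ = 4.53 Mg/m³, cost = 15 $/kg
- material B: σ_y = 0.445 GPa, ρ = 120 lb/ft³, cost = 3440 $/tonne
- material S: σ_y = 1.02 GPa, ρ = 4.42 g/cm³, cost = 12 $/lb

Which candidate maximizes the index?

material B

After converting to SI:
  material P: σ_y = 568.0 MPa, ρ = 3156 kg/m³, cost = 74.00 $/kg
  material C: σ_y = 934.0 MPa, ρ = 1630 kg/m³, cost = 110.0 $/kg
  material Z: σ_y = 751.5 MPa, ρ = 19300 kg/m³, cost = 47.10 $/kg
  material X: σ_y = 434.4 MPa, ρ = 4530 kg/m³, cost = 15.00 $/kg
  material B: σ_y = 445.0 MPa, ρ = 1922 kg/m³, cost = 3.440 $/kg
  material S: σ_y = 1020 MPa, ρ = 4420 kg/m³, cost = 26.46 $/kg
  material B: M = 67.3 kN·m per $
  material S: M = 8.72 kN·m per $
  material X: M = 6.39 kN·m per $
  material C: M = 5.21 kN·m per $
  material P: M = 2.43 kN·m per $
  material Z: M = 0.827 kN·m per $
Material B has the largest M.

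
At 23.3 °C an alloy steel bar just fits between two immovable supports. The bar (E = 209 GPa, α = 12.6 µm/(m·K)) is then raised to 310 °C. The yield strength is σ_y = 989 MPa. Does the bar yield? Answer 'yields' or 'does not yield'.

ΔT = 286.7 K. Constrained thermal stress σ = E·α·ΔT = 209.0×10³ MPa × 12.6×10⁻⁶ × 286.7 = 755 MPa (compressive).
Compare to σ_y = 989 MPa: σ < σ_y, so it does not yield.

does not yield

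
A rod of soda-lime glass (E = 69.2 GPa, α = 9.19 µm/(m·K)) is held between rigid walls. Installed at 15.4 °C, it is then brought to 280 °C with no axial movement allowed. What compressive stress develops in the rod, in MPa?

168 MPa

ΔT = 264.6 K. Constrained thermal stress σ = E·α·ΔT = 69.20×10³ MPa × 9.19×10⁻⁶ × 264.6 = 168 MPa (compressive).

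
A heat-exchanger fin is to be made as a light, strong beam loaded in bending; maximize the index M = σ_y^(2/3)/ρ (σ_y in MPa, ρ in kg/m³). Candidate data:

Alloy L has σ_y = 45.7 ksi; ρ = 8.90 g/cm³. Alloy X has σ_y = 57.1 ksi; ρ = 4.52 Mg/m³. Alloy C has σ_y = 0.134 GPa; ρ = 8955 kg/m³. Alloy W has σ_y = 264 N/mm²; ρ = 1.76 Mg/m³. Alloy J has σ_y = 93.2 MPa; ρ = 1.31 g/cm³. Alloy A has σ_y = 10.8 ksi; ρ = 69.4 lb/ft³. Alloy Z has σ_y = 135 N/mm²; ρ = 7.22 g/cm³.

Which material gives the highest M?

alloy W

Putting every candidate on a common basis:
  alloy L: σ_y = 315.1 MPa, ρ = 8900 kg/m³
  alloy X: σ_y = 393.7 MPa, ρ = 4520 kg/m³
  alloy C: σ_y = 134.0 MPa, ρ = 8955 kg/m³
  alloy W: σ_y = 264.0 MPa, ρ = 1760 kg/m³
  alloy J: σ_y = 93.20 MPa, ρ = 1310 kg/m³
  alloy A: σ_y = 74.46 MPa, ρ = 1112 kg/m³
  alloy Z: σ_y = 135.0 MPa, ρ = 7220 kg/m³
  alloy W: M = 23.4×10⁻³
  alloy A: M = 15.9×10⁻³
  alloy J: M = 15.7×10⁻³
  alloy X: M = 11.9×10⁻³
  alloy L: M = 5.20×10⁻³
  alloy Z: M = 3.64×10⁻³
  alloy C: M = 2.92×10⁻³
Alloy W ranks first.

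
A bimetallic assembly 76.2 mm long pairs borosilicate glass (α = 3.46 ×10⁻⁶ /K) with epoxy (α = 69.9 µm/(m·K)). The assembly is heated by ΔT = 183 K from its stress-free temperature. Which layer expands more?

epoxy

α(borosilicate glass) = 3.46×10⁻⁶/K vs α(epoxy) = 69.9×10⁻⁶/K.
Higher α expands more for the same ΔT: epoxy.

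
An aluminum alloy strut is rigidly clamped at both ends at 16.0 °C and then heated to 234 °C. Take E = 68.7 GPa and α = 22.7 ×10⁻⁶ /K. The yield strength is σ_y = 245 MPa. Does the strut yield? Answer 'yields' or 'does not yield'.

yields

ΔT = 218.0 K. Constrained thermal stress σ = E·α·ΔT = 68.70×10³ MPa × 22.7×10⁻⁶ × 218.0 = 340 MPa (compressive).
Compare to σ_y = 245 MPa: σ ≥ σ_y, so it yields.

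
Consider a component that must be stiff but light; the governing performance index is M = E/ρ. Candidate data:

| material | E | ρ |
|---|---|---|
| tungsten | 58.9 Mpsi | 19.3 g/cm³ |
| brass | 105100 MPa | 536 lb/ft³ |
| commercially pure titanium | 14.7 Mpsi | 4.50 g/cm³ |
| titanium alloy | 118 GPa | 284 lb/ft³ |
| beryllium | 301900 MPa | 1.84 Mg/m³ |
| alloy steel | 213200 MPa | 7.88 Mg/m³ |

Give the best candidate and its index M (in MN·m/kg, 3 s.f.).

beryllium, M = 164 MN·m/kg

Putting every candidate on a common basis:
  tungsten: E = 406.1 GPa, ρ = 19300 kg/m³
  brass: E = 105.1 GPa, ρ = 8586 kg/m³
  commercially pure titanium: E = 101.4 GPa, ρ = 4500 kg/m³
  titanium alloy: E = 118.0 GPa, ρ = 4549 kg/m³
  beryllium: E = 301.9 GPa, ρ = 1840 kg/m³
  alloy steel: E = 213.2 GPa, ρ = 7880 kg/m³
  beryllium: M = 164 MN·m/kg
  alloy steel: M = 27.1 MN·m/kg
  titanium alloy: M = 25.9 MN·m/kg
  commercially pure titanium: M = 22.5 MN·m/kg
  tungsten: M = 21.0 MN·m/kg
  brass: M = 12.2 MN·m/kg
Highest index: beryllium.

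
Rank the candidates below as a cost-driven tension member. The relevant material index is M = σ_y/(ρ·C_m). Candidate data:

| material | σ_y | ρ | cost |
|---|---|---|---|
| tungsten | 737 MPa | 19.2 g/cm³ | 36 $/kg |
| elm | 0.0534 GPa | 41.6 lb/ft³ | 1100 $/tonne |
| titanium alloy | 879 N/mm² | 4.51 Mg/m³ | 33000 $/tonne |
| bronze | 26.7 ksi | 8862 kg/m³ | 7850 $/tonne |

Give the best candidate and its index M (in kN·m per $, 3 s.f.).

elm, M = 72.9 kN·m per $

Putting every candidate on a common basis:
  tungsten: σ_y = 737.0 MPa, ρ = 19200 kg/m³, cost = 36.00 $/kg
  elm: σ_y = 53.40 MPa, ρ = 666.4 kg/m³, cost = 1.100 $/kg
  titanium alloy: σ_y = 879.0 MPa, ρ = 4510 kg/m³, cost = 33.00 $/kg
  bronze: σ_y = 184.1 MPa, ρ = 8862 kg/m³, cost = 7.850 $/kg
  elm: M = 72.9 kN·m per $
  titanium alloy: M = 5.91 kN·m per $
  bronze: M = 2.65 kN·m per $
  tungsten: M = 1.07 kN·m per $
The maximum is for elm.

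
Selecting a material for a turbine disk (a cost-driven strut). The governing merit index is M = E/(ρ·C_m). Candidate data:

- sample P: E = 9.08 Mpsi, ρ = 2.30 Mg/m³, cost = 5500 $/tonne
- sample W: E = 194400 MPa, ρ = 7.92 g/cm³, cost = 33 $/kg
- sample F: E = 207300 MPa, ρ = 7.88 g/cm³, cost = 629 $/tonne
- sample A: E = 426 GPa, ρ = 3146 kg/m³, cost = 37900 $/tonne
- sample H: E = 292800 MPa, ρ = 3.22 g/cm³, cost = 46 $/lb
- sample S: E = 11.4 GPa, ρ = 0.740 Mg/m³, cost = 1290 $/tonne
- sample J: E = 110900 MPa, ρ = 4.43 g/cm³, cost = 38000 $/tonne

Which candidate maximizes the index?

sample F

Convert each candidate to consistent units, then evaluate M:
  sample P: E = 62.60 GPa, ρ = 2300 kg/m³, cost = 5.500 $/kg
  sample W: E = 194.4 GPa, ρ = 7920 kg/m³, cost = 33.00 $/kg
  sample F: E = 207.3 GPa, ρ = 7880 kg/m³, cost = 0.6290 $/kg
  sample A: E = 426.0 GPa, ρ = 3146 kg/m³, cost = 37.90 $/kg
  sample H: E = 292.8 GPa, ρ = 3220 kg/m³, cost = 101.4 $/kg
  sample S: E = 11.40 GPa, ρ = 740.0 kg/m³, cost = 1.290 $/kg
  sample J: E = 110.9 GPa, ρ = 4430 kg/m³, cost = 38.00 $/kg
  sample F: M = 41.8 MN·m per $
  sample S: M = 11.9 MN·m per $
  sample P: M = 4.95 MN·m per $
  sample A: M = 3.57 MN·m per $
  sample H: M = 0.897 MN·m per $
  sample W: M = 0.744 MN·m per $
  sample J: M = 0.659 MN·m per $
The maximum is for sample F.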